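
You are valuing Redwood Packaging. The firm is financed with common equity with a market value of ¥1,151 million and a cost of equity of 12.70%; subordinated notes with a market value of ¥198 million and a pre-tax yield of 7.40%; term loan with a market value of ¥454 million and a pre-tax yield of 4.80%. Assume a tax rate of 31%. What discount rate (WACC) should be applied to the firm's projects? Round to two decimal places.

9.50%

Total capital V = 1151 + 198 + 454 = 1803.
Equity: weight = 1151/1803 = 0.6384; cost = 12.7%.
Subordinated notes: weight = 198/1803 = 0.1098; after-tax cost = 7.4% × (1 − 31%) = 5.1060%.
Term loan: weight = 454/1803 = 0.2518; after-tax cost = 4.8% × (1 − 31%) = 3.3120%.
WACC = 0.6384 × 12.7000% + 0.1098 × 5.1060% + 0.2518 × 3.3120% = 9.5021%.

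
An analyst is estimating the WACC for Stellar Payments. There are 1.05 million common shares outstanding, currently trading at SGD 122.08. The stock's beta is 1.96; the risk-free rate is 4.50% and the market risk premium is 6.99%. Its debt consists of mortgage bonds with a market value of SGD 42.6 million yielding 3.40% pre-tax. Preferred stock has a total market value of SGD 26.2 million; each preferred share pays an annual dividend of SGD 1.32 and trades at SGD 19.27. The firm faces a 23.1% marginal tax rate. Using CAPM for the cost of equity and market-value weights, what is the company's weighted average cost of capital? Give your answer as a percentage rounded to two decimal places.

13.32%

Cost of equity via CAPM: Re = 4.5% + 1.96 × 6.99% = 18.2004%.
Cost of preferred: Rp = 1.32 / 19.27 = 6.8500%.
Market value of equity E = 122.08 × 1.05m = 128.184m.
Total capital V = 128.184 + 26.2 + 42.6 = 196.984.
Equity: weight = 128.184/196.984 = 0.6507; cost = 18.2004%.
Preferred: weight = 26.2/196.984 = 0.1330; cost = 6.85%.
Mortgage bonds: weight = 42.6/196.984 = 0.2163; after-tax cost = 3.4% × (1 − 23.1%) = 2.6146%.
WACC = 0.6507 × 18.2004% + 0.1330 × 6.8500% + 0.2163 × 2.6146% = 13.3201%.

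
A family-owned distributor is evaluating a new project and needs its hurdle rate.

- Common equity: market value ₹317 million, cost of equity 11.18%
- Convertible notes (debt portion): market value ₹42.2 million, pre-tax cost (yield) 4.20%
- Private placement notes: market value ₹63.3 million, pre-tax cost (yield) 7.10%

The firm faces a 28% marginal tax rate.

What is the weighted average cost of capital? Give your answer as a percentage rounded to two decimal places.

Total capital V = 317 + 42.2 + 63.3 = 422.5.
Equity: weight = 317/422.5 = 0.7503; cost = 11.18%.
Convertible notes (debt portion): weight = 42.2/422.5 = 0.0999; after-tax cost = 4.2% × (1 − 28%) = 3.0240%.
Private placement notes: weight = 63.3/422.5 = 0.1498; after-tax cost = 7.1% × (1 − 28%) = 5.1120%.
WACC = 0.7503 × 11.1800% + 0.0999 × 3.0240% + 0.1498 × 5.1120% = 9.4562%.

9.46%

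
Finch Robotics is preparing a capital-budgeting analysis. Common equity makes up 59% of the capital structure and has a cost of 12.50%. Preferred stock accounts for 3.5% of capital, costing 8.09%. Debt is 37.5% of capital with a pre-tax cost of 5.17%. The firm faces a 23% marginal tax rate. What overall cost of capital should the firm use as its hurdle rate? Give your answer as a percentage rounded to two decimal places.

After-tax cost of debt = 5.17% × (1 − 23%) = 3.9809%.
WACC = 0.590 × 12.5000% + 0.035 × 8.0900% + 0.375 × 3.9809% = 9.1510%.

9.15%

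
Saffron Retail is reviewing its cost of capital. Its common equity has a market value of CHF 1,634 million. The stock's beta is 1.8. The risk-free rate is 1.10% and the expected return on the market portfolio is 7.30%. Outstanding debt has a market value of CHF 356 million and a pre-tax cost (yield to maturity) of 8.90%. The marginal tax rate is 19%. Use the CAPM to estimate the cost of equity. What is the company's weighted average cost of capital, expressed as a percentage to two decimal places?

11.36%

Market risk premium = 7.3% − 1.1% = 6.2%.
Cost of equity via CAPM: Re = 1.1% + 1.8 × 6.2% = 12.2600%.
Total capital V = 1634 + 356 = 1990.
Equity: weight = 1634/1990 = 0.8211; cost = 12.26%.
Debt: weight = 356/1990 = 0.1789; after-tax cost = 8.9% × (1 − 19%) = 7.2090%.
WACC = 0.8211 × 12.2600% + 0.1789 × 7.2090% = 11.3564%.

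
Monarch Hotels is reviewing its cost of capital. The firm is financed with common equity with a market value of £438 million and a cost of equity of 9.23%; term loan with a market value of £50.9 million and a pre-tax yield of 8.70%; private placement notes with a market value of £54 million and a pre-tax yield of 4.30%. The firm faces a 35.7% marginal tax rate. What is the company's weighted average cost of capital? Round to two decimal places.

8.25%

Total capital V = 438 + 50.9 + 54 = 542.9.
Equity: weight = 438/542.9 = 0.8068; cost = 9.23%.
Term loan: weight = 50.9/542.9 = 0.0938; after-tax cost = 8.7% × (1 − 35.7%) = 5.5941%.
Private placement notes: weight = 54/542.9 = 0.0995; after-tax cost = 4.3% × (1 − 35.7%) = 2.7649%.
WACC = 0.8068 × 9.2300% + 0.0938 × 5.5941% + 0.0995 × 2.7649% = 8.2461%.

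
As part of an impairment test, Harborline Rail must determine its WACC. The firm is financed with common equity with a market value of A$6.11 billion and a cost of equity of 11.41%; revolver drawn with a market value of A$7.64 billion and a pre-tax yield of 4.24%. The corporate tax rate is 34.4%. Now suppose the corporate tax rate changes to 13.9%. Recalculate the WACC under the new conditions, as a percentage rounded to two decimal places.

7.10%

After the change:
Total capital V = 6.11 + 7.64 = 13.75.
Equity: weight = 6.11/13.75 = 0.4444; cost = 11.41%.
Revolver drawn: weight = 7.64/13.75 = 0.5556; after-tax cost = 4.24% × (1 − 13.9%) = 3.6506%.
WACC = 0.4444 × 11.4100% + 0.5556 × 3.6506% = 7.0986%.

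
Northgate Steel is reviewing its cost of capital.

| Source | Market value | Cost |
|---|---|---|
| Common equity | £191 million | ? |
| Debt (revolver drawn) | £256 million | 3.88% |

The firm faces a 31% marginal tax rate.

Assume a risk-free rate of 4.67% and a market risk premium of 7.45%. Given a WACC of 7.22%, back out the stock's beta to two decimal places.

Total capital V = 191 + 256 = 447.
Equity weight = 191/447 = 0.4273.
Revolver drawn weight = 256/447 = 0.5727.
Debt contribution = 0.5727 × 3.88% × (1 − 31%) = 1.5333%.
Required equity contribution = 7.22% − 1.5333% = 5.6867%  ⇒  Re = 13.3088%.
CAPM: 13.3088% = 4.67% + β × 7.45%  ⇒  β = 1.1596.

1.16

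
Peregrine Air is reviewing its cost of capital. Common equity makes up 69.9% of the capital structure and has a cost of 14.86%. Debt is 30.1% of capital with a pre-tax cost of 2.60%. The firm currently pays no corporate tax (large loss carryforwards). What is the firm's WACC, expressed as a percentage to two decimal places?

11.17%

After-tax cost of debt = 2.6% × (1 − 0%) = 2.6000%.
WACC = 0.699 × 14.8600% + 0.301 × 2.6000% = 11.1697%.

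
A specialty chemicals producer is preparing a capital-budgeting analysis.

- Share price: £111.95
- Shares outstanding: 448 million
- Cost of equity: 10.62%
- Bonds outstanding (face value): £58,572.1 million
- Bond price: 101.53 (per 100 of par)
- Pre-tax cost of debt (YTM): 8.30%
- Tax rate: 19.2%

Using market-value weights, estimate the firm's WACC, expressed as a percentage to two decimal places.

8.50%

Market value of equity E = 111.95 × 448m = 50153.6m. Market value of debt D = 58572.1m × 101.53/100 = 59468.25313m.
Total capital V = 50153.6 + 59468.25313 = 109621.85313.
Equity: weight = 50153.6/109621.85313 = 0.4575; cost = 10.62%.
Bonds outstanding: weight = 59468.25313/109621.85313 = 0.5425; after-tax cost = 8.3% × (1 − 19.2%) = 6.7064%.
WACC = 0.4575 × 10.6200% + 0.5425 × 6.7064% = 8.4969%.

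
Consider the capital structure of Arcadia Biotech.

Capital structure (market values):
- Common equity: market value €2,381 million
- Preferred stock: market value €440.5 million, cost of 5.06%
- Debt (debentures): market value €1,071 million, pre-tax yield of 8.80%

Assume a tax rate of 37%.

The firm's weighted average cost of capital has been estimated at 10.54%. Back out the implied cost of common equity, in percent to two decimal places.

Total capital V = 2381 + 440.5 + 1071 = 3892.5.
Equity weight = 2381/3892.5 = 0.6117.
Preferred weight = 440.5/3892.5 = 0.1132.
Debentures weight = 1071/3892.5 = 0.2751.
Debt contribution = 0.2751 × 8.8% × (1 − 37%) = 1.5254%.
Preferred contribution = 0.1132 × 5.06% = 0.5726%.
Required equity contribution = 10.54% − 2.0980% = 8.4420%.
Re = 8.4420% / 0.6117 = 13.8011%.

13.80%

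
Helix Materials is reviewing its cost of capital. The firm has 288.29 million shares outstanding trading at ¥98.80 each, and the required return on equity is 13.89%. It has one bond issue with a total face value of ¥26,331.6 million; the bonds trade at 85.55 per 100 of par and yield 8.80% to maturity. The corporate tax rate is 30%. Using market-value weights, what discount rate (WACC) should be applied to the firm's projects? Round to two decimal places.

10.48%

Market value of equity E = 98.8 × 288.29m = 28483.052m. Market value of debt D = 26331.6m × 85.55/100 = 22526.6838m.
Total capital V = 28483.052 + 22526.6838 = 51009.7358.
Equity: weight = 28483.052/51009.7358 = 0.5584; cost = 13.89%.
Bonds outstanding: weight = 22526.6838/51009.7358 = 0.4416; after-tax cost = 8.8% × (1 − 30%) = 6.1600%.
WACC = 0.5584 × 13.8900% + 0.4416 × 6.1600% = 10.4763%.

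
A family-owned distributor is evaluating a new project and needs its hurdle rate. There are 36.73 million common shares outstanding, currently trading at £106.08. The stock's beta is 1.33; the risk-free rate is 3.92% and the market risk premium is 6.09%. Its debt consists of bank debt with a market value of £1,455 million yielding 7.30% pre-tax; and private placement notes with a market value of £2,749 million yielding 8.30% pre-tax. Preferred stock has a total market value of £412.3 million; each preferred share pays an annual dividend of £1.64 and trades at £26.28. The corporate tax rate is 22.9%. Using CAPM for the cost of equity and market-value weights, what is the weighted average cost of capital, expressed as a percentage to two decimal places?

Cost of equity via CAPM: Re = 3.92% + 1.33 × 6.09% = 12.0197%.
Cost of preferred: Rp = 1.64 / 26.28 = 6.2405%.
Market value of equity E = 106.08 × 36.73m = 3896.3184m.
Total capital V = 3896.3184 + 412.3 + 1455 + 2749 = 8512.6184.
Equity: weight = 3896.3184/8512.6184 = 0.4577; cost = 12.0197%.
Preferred: weight = 412.3/8512.6184 = 0.0484; cost = 6.2405%.
Bank debt: weight = 1455/8512.6184 = 0.1709; after-tax cost = 7.3% × (1 − 22.9%) = 5.6283%.
Private placement notes: weight = 2749/8512.6184 = 0.3229; after-tax cost = 8.3% × (1 − 22.9%) = 6.3993%.
WACC = 0.4577 × 12.0197% + 0.0484 × 6.2405% + 0.1709 × 5.6283% + 0.3229 × 6.3993% = 8.8323%.

8.83%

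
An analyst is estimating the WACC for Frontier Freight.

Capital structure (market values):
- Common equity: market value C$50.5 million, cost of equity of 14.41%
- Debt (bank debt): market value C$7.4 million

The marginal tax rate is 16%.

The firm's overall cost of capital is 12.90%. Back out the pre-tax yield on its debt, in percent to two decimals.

Total capital V = 50.5 + 7.4 = 57.9.
Equity weight = 50.5/57.9 = 0.8722.
Bank debt weight = 7.4/57.9 = 0.1278.
Equity contribution = 0.8722 × 14.41% = 12.5683%.
Remaining for debt = 12.9% − 12.5683% = 0.3317%.
Rd × (1 − 16%) × 0.1278 = 0.3317%  ⇒  Rd = 3.0896%.

3.09%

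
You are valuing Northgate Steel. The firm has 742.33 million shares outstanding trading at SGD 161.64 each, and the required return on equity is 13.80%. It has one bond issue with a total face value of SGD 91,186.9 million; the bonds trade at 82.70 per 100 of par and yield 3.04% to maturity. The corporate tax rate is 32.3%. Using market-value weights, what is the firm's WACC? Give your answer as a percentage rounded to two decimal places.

Market value of equity E = 161.64 × 742.33m = 119990.2212m. Market value of debt D = 91186.9m × 82.7/100 = 75411.5663m.
Total capital V = 119990.2212 + 75411.5663 = 195401.7875.
Equity: weight = 119990.2212/195401.7875 = 0.6141; cost = 13.8%.
Bonds outstanding: weight = 75411.5663/195401.7875 = 0.3859; after-tax cost = 3.04% × (1 − 32.3%) = 2.0581%.
WACC = 0.6141 × 13.8000% + 0.3859 × 2.0581% = 9.2684%.

9.27%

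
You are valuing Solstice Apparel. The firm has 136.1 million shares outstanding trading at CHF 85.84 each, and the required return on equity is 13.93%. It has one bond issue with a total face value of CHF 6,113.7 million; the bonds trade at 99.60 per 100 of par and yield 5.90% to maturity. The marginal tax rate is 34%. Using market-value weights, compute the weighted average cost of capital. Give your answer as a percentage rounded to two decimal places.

10.49%

Market value of equity E = 85.84 × 136.1m = 11682.824m. Market value of debt D = 6113.7m × 99.6/100 = 6089.2452m.
Total capital V = 11682.824 + 6089.2452 = 17772.0692.
Equity: weight = 11682.824/17772.0692 = 0.6574; cost = 13.93%.
Bonds outstanding: weight = 6089.2452/17772.0692 = 0.3426; after-tax cost = 5.9% × (1 − 34%) = 3.8940%.
WACC = 0.6574 × 13.9300% + 0.3426 × 3.8940% = 10.4914%.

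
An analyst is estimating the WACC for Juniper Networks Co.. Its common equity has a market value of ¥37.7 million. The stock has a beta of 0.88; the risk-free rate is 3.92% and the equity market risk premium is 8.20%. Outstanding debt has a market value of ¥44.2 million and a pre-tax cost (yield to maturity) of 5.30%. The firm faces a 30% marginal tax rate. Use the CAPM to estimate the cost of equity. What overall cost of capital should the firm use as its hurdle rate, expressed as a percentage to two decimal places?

Cost of equity via CAPM: Re = 3.92% + 0.88 × 8.2% = 11.1360%.
Total capital V = 37.7 + 44.2 = 81.9.
Equity: weight = 37.7/81.9 = 0.4603; cost = 11.136%.
Debt: weight = 44.2/81.9 = 0.5397; after-tax cost = 5.3% × (1 − 30%) = 3.7100%.
WACC = 0.4603 × 11.1360% + 0.5397 × 3.7100% = 7.1283%.

7.13%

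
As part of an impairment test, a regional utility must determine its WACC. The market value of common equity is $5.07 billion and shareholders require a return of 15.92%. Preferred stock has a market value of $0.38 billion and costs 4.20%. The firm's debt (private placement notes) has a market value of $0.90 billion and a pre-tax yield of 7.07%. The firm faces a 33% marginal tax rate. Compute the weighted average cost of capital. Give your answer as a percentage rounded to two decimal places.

13.63%

Total capital V = 5.07 + 0.38 + 0.9 = 6.35.
Equity: weight = 5.07/6.35 = 0.7984; cost = 15.92%.
Preferred: weight = 0.38/6.35 = 0.0598; cost = 4.2%.
Private placement notes: weight = 0.9/6.35 = 0.1417; after-tax cost = 7.07% × (1 − 33%) = 4.7369%.
WACC = 0.7984 × 15.9200% + 0.0598 × 4.2000% + 0.1417 × 4.7369% = 13.6336%.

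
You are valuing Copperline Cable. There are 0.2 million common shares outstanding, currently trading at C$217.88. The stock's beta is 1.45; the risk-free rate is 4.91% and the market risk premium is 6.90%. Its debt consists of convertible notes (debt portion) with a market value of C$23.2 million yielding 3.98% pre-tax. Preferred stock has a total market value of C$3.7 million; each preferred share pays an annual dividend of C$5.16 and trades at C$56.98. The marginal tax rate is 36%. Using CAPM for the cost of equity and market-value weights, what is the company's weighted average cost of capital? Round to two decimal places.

Cost of equity via CAPM: Re = 4.91% + 1.45 × 6.9% = 14.9150%.
Cost of preferred: Rp = 5.16 / 56.98 = 9.0558%.
Market value of equity E = 217.88 × 0.2m = 43.576m.
Total capital V = 43.576 + 3.7 + 23.2 = 70.476.
Equity: weight = 43.576/70.476 = 0.6183; cost = 14.915%.
Preferred: weight = 3.7/70.476 = 0.0525; cost = 9.0558%.
Convertible notes (debt portion): weight = 23.2/70.476 = 0.3292; after-tax cost = 3.98% × (1 − 36%) = 2.5472%.
WACC = 0.6183 × 14.9150% + 0.0525 × 9.0558% + 0.3292 × 2.5472% = 10.5360%.

10.54%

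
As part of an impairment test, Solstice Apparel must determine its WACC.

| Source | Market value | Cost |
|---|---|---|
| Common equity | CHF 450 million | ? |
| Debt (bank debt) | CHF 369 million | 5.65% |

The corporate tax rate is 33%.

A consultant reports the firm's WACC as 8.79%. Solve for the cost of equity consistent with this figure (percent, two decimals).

12.89%

Total capital V = 450 + 369 = 819.
Equity weight = 450/819 = 0.5495.
Bank debt weight = 369/819 = 0.4505.
Debt contribution = 0.4505 × 5.65% × (1 − 33%) = 1.7056%.
Required equity contribution = 8.79% − 1.7056% = 7.0844%.
Re = 7.0844% / 0.5495 = 12.8937%.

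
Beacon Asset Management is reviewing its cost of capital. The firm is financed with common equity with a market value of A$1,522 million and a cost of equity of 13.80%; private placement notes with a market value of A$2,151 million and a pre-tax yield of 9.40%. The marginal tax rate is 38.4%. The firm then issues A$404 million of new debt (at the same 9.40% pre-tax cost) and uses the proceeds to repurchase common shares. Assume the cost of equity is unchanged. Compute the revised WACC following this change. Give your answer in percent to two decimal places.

8.23%

After the change:
Total capital V = 1118 + 2555 = 3673.
Equity: weight = 1118/3673 = 0.3044; cost = 13.8%.
Private placement notes: weight = 2555/3673 = 0.6956; after-tax cost = 9.4% × (1 − 38.4%) = 5.7904%.
WACC = 0.3044 × 13.8000% + 0.6956 × 5.7904% = 8.2284%.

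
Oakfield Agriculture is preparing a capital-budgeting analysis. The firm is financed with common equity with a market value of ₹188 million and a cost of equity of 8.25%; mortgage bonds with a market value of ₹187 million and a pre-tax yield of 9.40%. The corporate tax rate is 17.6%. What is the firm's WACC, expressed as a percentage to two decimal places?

8.00%

Total capital V = 188 + 187 = 375.
Equity: weight = 188/375 = 0.5013; cost = 8.25%.
Mortgage bonds: weight = 187/375 = 0.4987; after-tax cost = 9.4% × (1 − 17.6%) = 7.7456%.
WACC = 0.5013 × 8.2500% + 0.4987 × 7.7456% = 7.9985%.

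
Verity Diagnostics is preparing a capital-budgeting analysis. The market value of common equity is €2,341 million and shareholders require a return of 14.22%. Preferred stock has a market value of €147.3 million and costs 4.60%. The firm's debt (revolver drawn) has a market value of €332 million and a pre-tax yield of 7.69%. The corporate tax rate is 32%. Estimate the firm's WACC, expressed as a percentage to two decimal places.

Total capital V = 2341 + 147.3 + 332 = 2820.3.
Equity: weight = 2341/2820.3 = 0.8301; cost = 14.22%.
Preferred: weight = 147.3/2820.3 = 0.0522; cost = 4.6%.
Revolver drawn: weight = 332/2820.3 = 0.1177; after-tax cost = 7.69% × (1 − 32%) = 5.2292%.
WACC = 0.8301 × 14.2200% + 0.0522 × 4.6000% + 0.1177 × 5.2292% = 12.6592%.

12.66%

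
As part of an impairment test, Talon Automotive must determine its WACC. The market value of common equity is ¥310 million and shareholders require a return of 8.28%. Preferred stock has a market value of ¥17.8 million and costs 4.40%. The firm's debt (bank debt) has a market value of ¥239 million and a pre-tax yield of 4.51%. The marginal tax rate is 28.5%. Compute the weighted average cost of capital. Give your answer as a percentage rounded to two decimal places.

6.03%

Total capital V = 310 + 17.8 + 239 = 566.8.
Equity: weight = 310/566.8 = 0.5469; cost = 8.28%.
Preferred: weight = 17.8/566.8 = 0.0314; cost = 4.4%.
Bank debt: weight = 239/566.8 = 0.4217; after-tax cost = 4.51% × (1 − 28.5%) = 3.2247%.
WACC = 0.5469 × 8.2800% + 0.0314 × 4.4000% + 0.4217 × 3.2247% = 6.0265%.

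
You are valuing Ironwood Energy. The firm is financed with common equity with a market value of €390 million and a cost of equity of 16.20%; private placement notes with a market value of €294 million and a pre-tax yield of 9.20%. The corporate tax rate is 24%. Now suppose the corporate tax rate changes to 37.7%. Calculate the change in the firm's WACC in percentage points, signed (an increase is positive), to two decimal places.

-0.54 pp

Current WACC:
Total capital V = 390 + 294 = 684.
Equity: weight = 390/684 = 0.5702; cost = 16.2%.
Private placement notes: weight = 294/684 = 0.4298; after-tax cost = 9.2% × (1 − 24%) = 6.9920%.
WACC = 0.5702 × 16.2000% + 0.4298 × 6.9920% = 12.2422%.
After the change:
Total capital V = 390 + 294 = 684.
Equity: weight = 390/684 = 0.5702; cost = 16.2%.
Private placement notes: weight = 294/684 = 0.4298; after-tax cost = 9.2% × (1 − 37.7%) = 5.7316%.
WACC = 0.5702 × 16.2000% + 0.4298 × 5.7316% = 11.7004%.
Change in WACC = 11.7004% − 12.2422% = -0.5418 pp.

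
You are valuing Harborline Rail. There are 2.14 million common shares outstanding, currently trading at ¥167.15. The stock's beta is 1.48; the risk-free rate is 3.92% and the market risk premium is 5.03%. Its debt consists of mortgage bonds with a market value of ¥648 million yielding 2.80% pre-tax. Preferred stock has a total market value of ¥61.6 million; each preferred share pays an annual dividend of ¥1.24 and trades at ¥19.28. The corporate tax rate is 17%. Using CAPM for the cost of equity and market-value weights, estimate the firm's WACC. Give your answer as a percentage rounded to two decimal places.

5.59%

Cost of equity via CAPM: Re = 3.92% + 1.48 × 5.03% = 11.3644%.
Cost of preferred: Rp = 1.24 / 19.28 = 6.4315%.
Market value of equity E = 167.15 × 2.14m = 357.701m.
Total capital V = 357.701 + 61.6 + 648 = 1067.301.
Equity: weight = 357.701/1067.301 = 0.3351; cost = 11.3644%.
Preferred: weight = 61.6/1067.301 = 0.0577; cost = 6.4315%.
Mortgage bonds: weight = 648/1067.301 = 0.6071; after-tax cost = 2.8% × (1 − 17%) = 2.3240%.
WACC = 0.3351 × 11.3644% + 0.0577 × 6.4315% + 0.6071 × 2.3240% = 5.5909%.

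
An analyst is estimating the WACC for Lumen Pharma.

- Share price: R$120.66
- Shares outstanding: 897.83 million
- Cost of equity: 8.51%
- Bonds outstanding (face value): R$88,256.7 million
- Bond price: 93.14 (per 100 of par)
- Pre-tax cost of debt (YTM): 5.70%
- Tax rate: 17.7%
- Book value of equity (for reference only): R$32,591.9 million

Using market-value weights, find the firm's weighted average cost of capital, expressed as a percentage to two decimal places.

Market value of equity E = 120.66 × 897.83m = 108332.1678m. Market value of debt D = 88256.7m × 93.14/100 = 82202.29038m.
Total capital V = 108332.1678 + 82202.29038 = 190534.45818.
Equity: weight = 108332.1678/190534.45818 = 0.5686; cost = 8.51%.
Bonds outstanding: weight = 82202.29038/190534.45818 = 0.4314; after-tax cost = 5.7% × (1 − 17.7%) = 4.6911%.
WACC = 0.5686 × 8.5100% + 0.4314 × 4.6911% = 6.8624%.

6.86%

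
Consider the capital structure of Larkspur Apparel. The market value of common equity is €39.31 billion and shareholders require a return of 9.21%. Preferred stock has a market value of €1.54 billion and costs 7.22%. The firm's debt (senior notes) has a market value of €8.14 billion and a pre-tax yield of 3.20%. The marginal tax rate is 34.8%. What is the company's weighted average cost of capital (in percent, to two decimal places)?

7.96%

Total capital V = 39.31 + 1.54 + 8.14 = 48.99.
Equity: weight = 39.31/48.99 = 0.8024; cost = 9.21%.
Preferred: weight = 1.54/48.99 = 0.0314; cost = 7.22%.
Senior notes: weight = 8.14/48.99 = 0.1662; after-tax cost = 3.2% × (1 − 34.8%) = 2.0864%.
WACC = 0.8024 × 9.2100% + 0.0314 × 7.2200% + 0.1662 × 2.0864% = 7.9638%.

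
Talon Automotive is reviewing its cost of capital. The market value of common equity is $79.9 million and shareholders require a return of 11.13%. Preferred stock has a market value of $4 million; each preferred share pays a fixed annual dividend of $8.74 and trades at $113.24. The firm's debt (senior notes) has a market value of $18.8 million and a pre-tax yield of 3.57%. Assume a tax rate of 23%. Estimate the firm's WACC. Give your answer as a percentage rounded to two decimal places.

9.46%

Cost of preferred: Rp = 8.74 / 113.24 = 7.7181%.
Total capital V = 79.9 + 4 + 18.8 = 102.7.
Equity: weight = 79.9/102.7 = 0.7780; cost = 11.13%.
Preferred: weight = 4/102.7 = 0.0389; cost = 7.7181%.
Senior notes: weight = 18.8/102.7 = 0.1831; after-tax cost = 3.57% × (1 − 23%) = 2.7489%.
WACC = 0.7780 × 11.1300% + 0.0389 × 7.7181% + 0.1831 × 2.7489% = 9.4629%.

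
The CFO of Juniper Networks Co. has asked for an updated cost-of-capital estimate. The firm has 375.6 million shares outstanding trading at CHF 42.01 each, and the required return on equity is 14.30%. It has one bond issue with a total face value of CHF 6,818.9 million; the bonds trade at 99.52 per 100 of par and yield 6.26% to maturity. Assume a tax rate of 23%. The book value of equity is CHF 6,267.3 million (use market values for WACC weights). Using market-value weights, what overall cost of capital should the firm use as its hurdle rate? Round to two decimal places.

Market value of equity E = 42.01 × 375.6m = 15778.956m. Market value of debt D = 6818.9m × 99.52/100 = 6786.16928m.
Total capital V = 15778.956 + 6786.16928 = 22565.12528.
Equity: weight = 15778.956/22565.12528 = 0.6993; cost = 14.3%.
Bonds outstanding: weight = 6786.16928/22565.12528 = 0.3007; after-tax cost = 6.26% × (1 − 23%) = 4.8202%.
WACC = 0.6993 × 14.3000% + 0.3007 × 4.8202% = 11.4491%.

11.45%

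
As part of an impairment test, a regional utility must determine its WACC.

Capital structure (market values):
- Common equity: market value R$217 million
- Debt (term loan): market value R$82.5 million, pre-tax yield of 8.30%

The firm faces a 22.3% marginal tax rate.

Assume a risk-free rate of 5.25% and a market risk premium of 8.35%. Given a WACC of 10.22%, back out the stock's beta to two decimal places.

0.77

Total capital V = 217 + 82.5 = 299.5.
Equity weight = 217/299.5 = 0.7245.
Term loan weight = 82.5/299.5 = 0.2755.
Debt contribution = 0.2755 × 8.3% × (1 − 22.3%) = 1.7765%.
Required equity contribution = 10.22% − 1.7765% = 8.4435%  ⇒  Re = 11.6536%.
CAPM: 11.6536% = 5.25% + β × 8.35%  ⇒  β = 0.7669.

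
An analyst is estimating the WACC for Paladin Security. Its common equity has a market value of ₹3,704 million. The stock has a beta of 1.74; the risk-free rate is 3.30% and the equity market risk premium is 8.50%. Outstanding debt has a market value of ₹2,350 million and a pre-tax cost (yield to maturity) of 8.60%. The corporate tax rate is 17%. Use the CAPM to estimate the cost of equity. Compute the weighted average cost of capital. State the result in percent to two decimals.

13.84%

Cost of equity via CAPM: Re = 3.3% + 1.74 × 8.5% = 18.0900%.
Total capital V = 3704 + 2350 = 6054.
Equity: weight = 3704/6054 = 0.6118; cost = 18.09%.
Debt: weight = 2350/6054 = 0.3882; after-tax cost = 8.6% × (1 − 17%) = 7.1380%.
WACC = 0.6118 × 18.0900% + 0.3882 × 7.1380% = 13.8387%.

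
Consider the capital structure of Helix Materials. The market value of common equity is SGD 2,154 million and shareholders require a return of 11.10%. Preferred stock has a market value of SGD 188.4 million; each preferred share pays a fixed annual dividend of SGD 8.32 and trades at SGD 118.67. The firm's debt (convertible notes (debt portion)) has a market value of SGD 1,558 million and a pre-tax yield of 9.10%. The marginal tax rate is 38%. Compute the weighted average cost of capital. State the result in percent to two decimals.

Cost of preferred: Rp = 8.32 / 118.67 = 7.0110%.
Total capital V = 2154 + 188.4 + 1558 = 3900.4.
Equity: weight = 2154/3900.4 = 0.5523; cost = 11.1%.
Preferred: weight = 188.4/3900.4 = 0.0483; cost = 7.011%.
Convertible notes (debt portion): weight = 1558/3900.4 = 0.3994; after-tax cost = 9.1% × (1 − 38%) = 5.6420%.
WACC = 0.5523 × 11.1000% + 0.0483 × 7.0110% + 0.3994 × 5.6420% = 8.7223%.

8.72%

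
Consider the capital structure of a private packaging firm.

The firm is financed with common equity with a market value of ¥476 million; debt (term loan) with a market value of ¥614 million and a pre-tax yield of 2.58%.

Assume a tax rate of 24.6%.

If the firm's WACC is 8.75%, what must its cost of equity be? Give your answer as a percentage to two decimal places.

17.53%

Total capital V = 476 + 614 = 1090.
Equity weight = 476/1090 = 0.4367.
Term loan weight = 614/1090 = 0.5633.
Debt contribution = 0.5633 × 2.58% × (1 − 24.6%) = 1.0958%.
Required equity contribution = 8.75% − 1.0958% = 7.6542%.
Re = 7.6542% / 0.4367 = 17.5275%.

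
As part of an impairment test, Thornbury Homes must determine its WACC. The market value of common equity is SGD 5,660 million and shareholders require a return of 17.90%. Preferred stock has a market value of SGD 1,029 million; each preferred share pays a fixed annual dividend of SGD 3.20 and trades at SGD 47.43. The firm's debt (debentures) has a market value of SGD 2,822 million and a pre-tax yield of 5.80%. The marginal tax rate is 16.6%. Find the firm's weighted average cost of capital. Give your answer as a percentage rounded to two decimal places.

Cost of preferred: Rp = 3.2 / 47.43 = 6.7468%.
Total capital V = 5660 + 1029 + 2822 = 9511.
Equity: weight = 5660/9511 = 0.5951; cost = 17.9%.
Preferred: weight = 1029/9511 = 0.1082; cost = 6.7468%.
Debentures: weight = 2822/9511 = 0.2967; after-tax cost = 5.8% × (1 − 16.6%) = 4.8372%.
WACC = 0.5951 × 17.9000% + 0.1082 × 6.7468% + 0.2967 × 4.8372% = 12.8175%.

12.82%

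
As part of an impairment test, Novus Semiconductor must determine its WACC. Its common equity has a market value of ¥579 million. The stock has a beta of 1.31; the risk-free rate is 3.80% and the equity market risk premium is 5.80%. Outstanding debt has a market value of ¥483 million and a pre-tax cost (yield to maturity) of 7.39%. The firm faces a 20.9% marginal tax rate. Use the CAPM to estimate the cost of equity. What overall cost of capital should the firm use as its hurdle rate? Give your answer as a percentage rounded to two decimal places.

Cost of equity via CAPM: Re = 3.8% + 1.31 × 5.8% = 11.3980%.
Total capital V = 579 + 483 = 1062.
Equity: weight = 579/1062 = 0.5452; cost = 11.398%.
Debt: weight = 483/1062 = 0.4548; after-tax cost = 7.39% × (1 − 20.9%) = 5.8455%.
WACC = 0.5452 × 11.3980% + 0.4548 × 5.8455% = 8.8727%.

8.87%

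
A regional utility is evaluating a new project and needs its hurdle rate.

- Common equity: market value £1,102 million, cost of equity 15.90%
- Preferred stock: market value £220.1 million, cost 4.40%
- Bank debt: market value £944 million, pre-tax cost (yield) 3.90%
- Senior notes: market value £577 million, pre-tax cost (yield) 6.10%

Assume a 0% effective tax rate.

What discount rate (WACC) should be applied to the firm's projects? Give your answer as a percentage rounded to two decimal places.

9.04%

Total capital V = 1102 + 220.1 + 944 + 577 = 2843.1.
Equity: weight = 1102/2843.1 = 0.3876; cost = 15.9%.
Preferred: weight = 220.1/2843.1 = 0.0774; cost = 4.4%.
Bank debt: weight = 944/2843.1 = 0.3320; after-tax cost = 3.9% × (1 − 0%) = 3.9000%.
Senior notes: weight = 577/2843.1 = 0.2029; after-tax cost = 6.1% × (1 − 0%) = 6.1000%.
WACC = 0.3876 × 15.9000% + 0.0774 × 4.4000% + 0.3320 × 3.9000% + 0.2029 × 6.1000% = 9.0365%.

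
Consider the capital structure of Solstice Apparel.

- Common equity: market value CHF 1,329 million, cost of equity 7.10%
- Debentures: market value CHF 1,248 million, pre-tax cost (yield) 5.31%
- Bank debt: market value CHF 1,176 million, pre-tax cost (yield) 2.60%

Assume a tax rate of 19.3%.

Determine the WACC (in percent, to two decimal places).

Total capital V = 1329 + 1248 + 1176 = 3753.
Equity: weight = 1329/3753 = 0.3541; cost = 7.1%.
Debentures: weight = 1248/3753 = 0.3325; after-tax cost = 5.31% × (1 − 19.3%) = 4.2852%.
Bank debt: weight = 1176/3753 = 0.3133; after-tax cost = 2.6% × (1 − 19.3%) = 2.0982%.
WACC = 0.3541 × 7.1000% + 0.3325 × 4.2852% + 0.3133 × 2.0982% = 4.5967%.

4.60%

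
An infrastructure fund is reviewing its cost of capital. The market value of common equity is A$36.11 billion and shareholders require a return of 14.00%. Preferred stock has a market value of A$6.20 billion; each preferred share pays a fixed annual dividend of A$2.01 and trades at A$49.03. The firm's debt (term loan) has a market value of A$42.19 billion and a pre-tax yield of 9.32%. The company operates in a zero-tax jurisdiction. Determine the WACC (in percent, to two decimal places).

Cost of preferred: Rp = 2.01 / 49.03 = 4.0995%.
Total capital V = 36.11 + 6.2 + 42.19 = 84.5.
Equity: weight = 36.11/84.5 = 0.4273; cost = 14%.
Preferred: weight = 6.2/84.5 = 0.0734; cost = 4.0995%.
Term loan: weight = 42.19/84.5 = 0.4993; after-tax cost = 9.32% × (1 − 0%) = 9.3200%.
WACC = 0.4273 × 14.0000% + 0.0734 × 4.0995% + 0.4993 × 9.3200% = 10.9369%.

10.94%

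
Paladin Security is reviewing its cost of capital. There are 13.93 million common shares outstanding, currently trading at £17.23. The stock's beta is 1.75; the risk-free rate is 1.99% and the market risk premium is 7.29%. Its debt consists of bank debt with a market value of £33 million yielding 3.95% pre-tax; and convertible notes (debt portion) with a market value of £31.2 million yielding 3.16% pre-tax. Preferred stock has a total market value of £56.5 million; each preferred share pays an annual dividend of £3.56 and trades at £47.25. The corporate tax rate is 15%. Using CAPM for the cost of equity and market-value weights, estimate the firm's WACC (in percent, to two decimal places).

Cost of equity via CAPM: Re = 1.99% + 1.75 × 7.29% = 14.7475%.
Cost of preferred: Rp = 3.56 / 47.25 = 7.5344%.
Market value of equity E = 17.23 × 13.93m = 240.0139m.
Total capital V = 240.0139 + 56.5 + 33 + 31.2 = 360.7139.
Equity: weight = 240.0139/360.7139 = 0.6654; cost = 14.7475%.
Preferred: weight = 56.5/360.7139 = 0.1566; cost = 7.5344%.
Bank debt: weight = 33/360.7139 = 0.0915; after-tax cost = 3.95% × (1 − 15%) = 3.3575%.
Convertible notes (debt portion): weight = 31.2/360.7139 = 0.0865; after-tax cost = 3.16% × (1 − 15%) = 2.6860%.
WACC = 0.6654 × 14.7475% + 0.1566 × 7.5344% + 0.0915 × 3.3575% + 0.0865 × 2.6860% = 11.5324%.

11.53%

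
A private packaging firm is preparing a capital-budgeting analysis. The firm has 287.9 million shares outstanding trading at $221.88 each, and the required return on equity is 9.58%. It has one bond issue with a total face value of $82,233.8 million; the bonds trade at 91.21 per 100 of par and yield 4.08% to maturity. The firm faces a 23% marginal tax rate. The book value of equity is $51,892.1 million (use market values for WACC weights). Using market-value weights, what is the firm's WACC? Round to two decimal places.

Market value of equity E = 221.88 × 287.9m = 63879.252m. Market value of debt D = 82233.8m × 91.21/100 = 75005.44898m.
Total capital V = 63879.252 + 75005.44898 = 138884.70098.
Equity: weight = 63879.252/138884.70098 = 0.4599; cost = 9.58%.
Bonds outstanding: weight = 75005.44898/138884.70098 = 0.5401; after-tax cost = 4.08% × (1 − 23%) = 3.1416%.
WACC = 0.4599 × 9.5800% + 0.5401 × 3.1416% = 6.1029%.

6.10%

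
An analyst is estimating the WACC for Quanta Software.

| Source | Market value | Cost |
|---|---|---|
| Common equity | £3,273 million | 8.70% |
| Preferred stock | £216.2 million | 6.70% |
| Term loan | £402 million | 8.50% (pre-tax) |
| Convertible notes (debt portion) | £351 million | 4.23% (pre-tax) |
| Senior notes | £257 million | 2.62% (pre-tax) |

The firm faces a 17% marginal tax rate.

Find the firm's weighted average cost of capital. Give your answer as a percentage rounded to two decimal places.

Total capital V = 3273 + 216.2 + 402 + 351 + 257 = 4499.2.
Equity: weight = 3273/4499.2 = 0.7275; cost = 8.7%.
Preferred: weight = 216.2/4499.2 = 0.0481; cost = 6.7%.
Term loan: weight = 402/4499.2 = 0.0893; after-tax cost = 8.5% × (1 − 17%) = 7.0550%.
Convertible notes (debt portion): weight = 351/4499.2 = 0.0780; after-tax cost = 4.23% × (1 − 17%) = 3.5109%.
Senior notes: weight = 257/4499.2 = 0.0571; after-tax cost = 2.62% × (1 − 17%) = 2.1746%.
WACC = 0.7275 × 8.7000% + 0.0481 × 6.7000% + 0.0893 × 7.0550% + 0.0780 × 3.5109% + 0.0571 × 2.1746% = 7.6794%.

7.68%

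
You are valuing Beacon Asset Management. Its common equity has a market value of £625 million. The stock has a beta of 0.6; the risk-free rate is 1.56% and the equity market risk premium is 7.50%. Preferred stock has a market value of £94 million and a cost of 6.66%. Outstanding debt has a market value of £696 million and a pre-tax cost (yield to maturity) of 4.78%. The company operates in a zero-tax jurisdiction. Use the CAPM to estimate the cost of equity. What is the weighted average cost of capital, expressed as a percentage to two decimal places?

Cost of equity via CAPM: Re = 1.56% + 0.6 × 7.5% = 6.0600%.
Total capital V = 625 + 94 + 696 = 1415.
Equity: weight = 625/1415 = 0.4417; cost = 6.06%.
Preferred: weight = 94/1415 = 0.0664; cost = 6.66%.
Debt: weight = 696/1415 = 0.4919; after-tax cost = 4.78% × (1 − 0%) = 4.7800%.
WACC = 0.4417 × 6.0600% + 0.0664 × 6.6600% + 0.4919 × 4.7800% = 5.4703%.

5.47%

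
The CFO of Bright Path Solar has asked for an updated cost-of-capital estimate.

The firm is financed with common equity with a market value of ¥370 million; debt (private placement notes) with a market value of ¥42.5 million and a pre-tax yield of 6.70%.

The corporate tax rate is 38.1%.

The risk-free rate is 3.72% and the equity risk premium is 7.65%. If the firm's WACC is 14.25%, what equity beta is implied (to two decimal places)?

Total capital V = 370 + 42.5 = 412.5.
Equity weight = 370/412.5 = 0.8970.
Private placement notes weight = 42.5/412.5 = 0.1030.
Debt contribution = 0.1030 × 6.7% × (1 − 38.1%) = 0.4273%.
Required equity contribution = 14.25% − 0.4273% = 13.8227%  ⇒  Re = 15.4104%.
CAPM: 15.4104% = 3.72% + β × 7.65%  ⇒  β = 1.5282.

1.53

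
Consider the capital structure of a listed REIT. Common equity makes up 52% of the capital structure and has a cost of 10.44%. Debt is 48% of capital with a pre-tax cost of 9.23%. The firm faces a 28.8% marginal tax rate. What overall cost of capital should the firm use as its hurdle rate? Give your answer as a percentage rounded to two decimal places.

8.58%

After-tax cost of debt = 9.23% × (1 − 28.8%) = 6.5718%.
WACC = 0.520 × 10.4400% + 0.480 × 6.5718% = 8.5832%.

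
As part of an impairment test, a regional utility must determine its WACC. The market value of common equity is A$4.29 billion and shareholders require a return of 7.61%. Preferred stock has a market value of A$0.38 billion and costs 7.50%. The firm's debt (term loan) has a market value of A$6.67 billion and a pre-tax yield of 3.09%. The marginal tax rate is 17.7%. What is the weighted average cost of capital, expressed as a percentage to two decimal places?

Total capital V = 4.29 + 0.38 + 6.67 = 11.34.
Equity: weight = 4.29/11.34 = 0.3783; cost = 7.61%.
Preferred: weight = 0.38/11.34 = 0.0335; cost = 7.5%.
Term loan: weight = 6.67/11.34 = 0.5882; after-tax cost = 3.09% × (1 − 17.7%) = 2.5431%.
WACC = 0.3783 × 7.6100% + 0.0335 × 7.5000% + 0.5882 × 2.5431% = 4.6260%.

4.63%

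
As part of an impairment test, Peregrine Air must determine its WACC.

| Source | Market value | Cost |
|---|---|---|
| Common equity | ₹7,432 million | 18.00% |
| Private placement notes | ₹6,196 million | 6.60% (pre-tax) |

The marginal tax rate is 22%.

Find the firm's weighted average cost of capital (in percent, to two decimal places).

12.16%

Total capital V = 7432 + 6196 = 13628.
Equity: weight = 7432/13628 = 0.5453; cost = 18%.
Private placement notes: weight = 6196/13628 = 0.4547; after-tax cost = 6.6% × (1 − 22%) = 5.1480%.
WACC = 0.5453 × 18.0000% + 0.4547 × 5.1480% = 12.1568%.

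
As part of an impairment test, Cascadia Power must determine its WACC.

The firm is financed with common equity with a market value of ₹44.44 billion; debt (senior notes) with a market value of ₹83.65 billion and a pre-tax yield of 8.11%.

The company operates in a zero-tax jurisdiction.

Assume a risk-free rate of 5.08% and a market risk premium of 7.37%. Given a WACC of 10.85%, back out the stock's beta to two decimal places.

1.48

Total capital V = 44.44 + 83.65 = 128.09.
Equity weight = 44.44/128.09 = 0.3469.
Senior notes weight = 83.65/128.09 = 0.6531.
Debt contribution = 0.6531 × 8.11% × (1 − 0%) = 5.2963%.
Required equity contribution = 10.85% − 5.2963% = 5.5537%  ⇒  Re = 16.0075%.
CAPM: 16.0075% = 5.08% + β × 7.37%  ⇒  β = 1.4827.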